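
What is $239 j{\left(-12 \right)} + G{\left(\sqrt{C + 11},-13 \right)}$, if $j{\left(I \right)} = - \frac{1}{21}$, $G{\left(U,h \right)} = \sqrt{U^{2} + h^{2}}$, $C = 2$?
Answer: $- \frac{239}{21} + \sqrt{182} \approx 2.1098$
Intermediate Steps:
$j{\left(I \right)} = - \frac{1}{21}$ ($j{\left(I \right)} = \left(-1\right) \frac{1}{21} = - \frac{1}{21}$)
$239 j{\left(-12 \right)} + G{\left(\sqrt{C + 11},-13 \right)} = 239 \left(- \frac{1}{21}\right) + \sqrt{\left(\sqrt{2 + 11}\right)^{2} + \left(-13\right)^{2}} = - \frac{239}{21} + \sqrt{\left(\sqrt{13}\right)^{2} + 169} = - \frac{239}{21} + \sqrt{13 + 169} = - \frac{239}{21} + \sqrt{182}$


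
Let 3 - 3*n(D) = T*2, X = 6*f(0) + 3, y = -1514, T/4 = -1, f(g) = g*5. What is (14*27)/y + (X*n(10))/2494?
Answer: -463039/1887958 ≈ -0.24526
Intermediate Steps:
f(g) = 5*g
T = -4 (T = 4*(-1) = -4)
X = 3 (X = 6*(5*0) + 3 = 6*0 + 3 = 0 + 3 = 3)
n(D) = 11/3 (n(D) = 1 - (-4)*2/3 = 1 - ⅓*(-8) = 1 + 8/3 = 11/3)
(14*27)/y + (X*n(10))/2494 = (14*27)/(-1514) + (3*(11/3))/2494 = 378*(-1/1514) + 11*(1/2494) = -189/757 + 11/2494 = -463039/1887958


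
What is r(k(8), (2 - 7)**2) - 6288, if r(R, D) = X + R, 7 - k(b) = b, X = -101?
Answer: -6390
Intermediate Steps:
k(b) = 7 - b
r(R, D) = -101 + R
r(k(8), (2 - 7)**2) - 6288 = (-101 + (7 - 1*8)) - 6288 = (-101 + (7 - 8)) - 6288 = (-101 - 1) - 6288 = -102 - 6288 = -6390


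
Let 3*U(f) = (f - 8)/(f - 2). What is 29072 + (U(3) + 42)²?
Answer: 276289/9 ≈ 30699.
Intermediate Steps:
U(f) = (-8 + f)/(3*(-2 + f)) (U(f) = ((f - 8)/(f - 2))/3 = ((-8 + f)/(-2 + f))/3 = (-8 + f)/(3*(-2 + f)))
29072 + (U(3) + 42)² = 29072 + ((-8 + 3)/(3*(-2 + 3)) + 42)² = 29072 + ((⅓)*(-5)/1 + 42)² = 29072 + ((⅓)*1*(-5) + 42)² = 29072 + (-5/3 + 42)² = 29072 + (121/3)² = 29072 + 14641/9 = 276289/9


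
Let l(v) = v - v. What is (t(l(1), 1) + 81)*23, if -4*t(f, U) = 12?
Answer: 1794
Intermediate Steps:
l(v) = 0
t(f, U) = -3 (t(f, U) = -¼*12 = -3)
(t(l(1), 1) + 81)*23 = (-3 + 81)*23 = 78*23 = 1794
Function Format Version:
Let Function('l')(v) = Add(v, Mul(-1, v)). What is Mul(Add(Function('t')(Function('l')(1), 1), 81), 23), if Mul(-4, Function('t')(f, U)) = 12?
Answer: 1794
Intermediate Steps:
Function('l')(v) = 0
Function('t')(f, U) = -3 (Function('t')(f, U) = Mul(Rational(-1, 4), 12) = -3)
Mul(Add(Function('t')(Function('l')(1), 1), 81), 23) = Mul(Add(-3, 81), 23) = Mul(78, 23) = 1794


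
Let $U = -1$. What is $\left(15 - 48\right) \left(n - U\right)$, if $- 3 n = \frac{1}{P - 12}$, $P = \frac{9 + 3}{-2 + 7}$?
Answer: $- \frac{1639}{48} \approx -34.146$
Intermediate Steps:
$P = \frac{12}{5} \approx 2.4$
$n = \frac{5}{144}$ ($n = - \frac{1}{3 \left(\frac{12}{5} - 12\right)} = - \frac{1}{3 \left(- \frac{48}{5}\right)} = \left(- \frac{1}{3}\right) \left(- \frac{5}{48}\right) = \frac{5}{144} \approx 0.034722$)
$\left(15 - 48\right) \left(n - U\right) = \left(15 - 48\right) \left(\frac{5}{144} - -1\right) = - 33 \left(\frac{5}{144} + 1\right) = \left(-33\right) \frac{149}{144} = - \frac{1639}{48}$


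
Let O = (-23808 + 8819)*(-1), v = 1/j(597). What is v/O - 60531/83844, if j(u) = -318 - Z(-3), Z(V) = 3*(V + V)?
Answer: -1260138109/1745469050 ≈ -0.72195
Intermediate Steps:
Z(V) = 6*V (Z(V) = 3*(2*V) = 6*V)
j(u) = -300 (j(u) = -318 - 6*(-3) = -318 - 1*(-18) = -318 + 18 = -300)
v = -1/300 (v = 1/(-300) = -1/300 ≈ -0.0033333)
O = 14989 (O = -14989*(-1) = 14989)
v/O - 60531/83844 = -1/300/14989 - 60531/83844 = -1/300*1/14989 - 60531*1/83844 = -1/4496700 - 20177/27948 = -1260138109/1745469050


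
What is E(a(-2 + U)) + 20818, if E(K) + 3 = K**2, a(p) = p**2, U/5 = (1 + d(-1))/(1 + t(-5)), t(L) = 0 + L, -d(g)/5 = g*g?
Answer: 20896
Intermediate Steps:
d(g) = -5*g**2 (d(g) = -5*g*g = -5*g**2)
t(L) = L
U = 5 (U = 5*((1 - 5*(-1)**2)/(1 - 5)) = 5*((1 - 5*1)/(-4)) = 5*((1 - 5)*(-1/4)) = 5*(-4*(-1/4)) = 5*1 = 5)
E(K) = -3 + K**2
E(a(-2 + U)) + 20818 = (-3 + ((-2 + 5)**2)**2) + 20818 = (-3 + (3**2)**2) + 20818 = (-3 + 9**2) + 20818 = (-3 + 81) + 20818 = 78 + 20818 = 20896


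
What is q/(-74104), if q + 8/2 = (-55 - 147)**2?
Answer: -5100/9263 ≈ -0.55058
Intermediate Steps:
q = 40800 (q = -4 + (-55 - 147)**2 = -4 + (-202)**2 = -4 + 40804 = 40800)
q/(-74104) = 40800/(-74104) = 40800*(-1/74104) = -5100/9263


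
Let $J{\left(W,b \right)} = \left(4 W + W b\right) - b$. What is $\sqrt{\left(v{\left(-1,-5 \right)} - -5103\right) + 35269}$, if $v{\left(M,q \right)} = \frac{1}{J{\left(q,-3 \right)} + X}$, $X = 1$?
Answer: $\sqrt{40371} \approx 200.93$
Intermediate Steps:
$J{\left(W,b \right)} = - b + 4 W + W b$
$v{\left(M,q \right)} = \frac{1}{4 + q}$ ($v{\left(M,q \right)} = \frac{1}{\left(\left(-1\right) \left(-3\right) + 4 q + q \left(-3\right)\right) + 1} = \frac{1}{\left(3 + 4 q - 3 q\right) + 1} = \frac{1}{\left(3 + q\right) + 1} = \frac{1}{4 + q}$)
$\sqrt{\left(v{\left(-1,-5 \right)} - -5103\right) + 35269} = \sqrt{\left(\frac{1}{4 - 5} - -5103\right) + 35269} = \sqrt{\left(\frac{1}{-1} + 5103\right) + 35269} = \sqrt{\left(-1 + 5103\right) + 35269} = \sqrt{5102 + 35269} = \sqrt{40371}$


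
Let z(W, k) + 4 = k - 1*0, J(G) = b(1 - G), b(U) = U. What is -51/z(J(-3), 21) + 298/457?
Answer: -1073/457 ≈ -2.3479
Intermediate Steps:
J(G) = 1 - G
z(W, k) = -4 + k (z(W, k) = -4 + (k - 1*0) = -4 + (k + 0) = -4 + k)
-51/z(J(-3), 21) + 298/457 = -51/(-4 + 21) + 298/457 = -51/17 + 298*(1/457) = -51*1/17 + 298/457 = -3 + 298/457 = -1073/457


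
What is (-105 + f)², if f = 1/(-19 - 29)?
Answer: 25411681/2304 ≈ 11029.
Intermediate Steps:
f = -1/48 (f = 1/(-48) = -1/48 ≈ -0.020833)
(-105 + f)² = (-105 - 1/48)² = (-5041/48)² = 25411681/2304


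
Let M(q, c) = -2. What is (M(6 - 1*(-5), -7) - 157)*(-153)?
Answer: 24327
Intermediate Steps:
(M(6 - 1*(-5), -7) - 157)*(-153) = (-2 - 157)*(-153) = -159*(-153) = 24327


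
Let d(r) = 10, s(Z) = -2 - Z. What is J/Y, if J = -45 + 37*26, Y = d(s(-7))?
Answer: 917/10 ≈ 91.700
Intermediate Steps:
Y = 10
J = 917 (J = -45 + 962 = 917)
J/Y = 917/10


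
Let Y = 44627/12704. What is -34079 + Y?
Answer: -432894989/12704 ≈ -34076.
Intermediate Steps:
Y = 44627/12704 (Y = 44627*(1/12704) = 44627/12704 ≈ 3.5128)
-34079 + Y = -34079 + 44627/12704 = -432894989/12704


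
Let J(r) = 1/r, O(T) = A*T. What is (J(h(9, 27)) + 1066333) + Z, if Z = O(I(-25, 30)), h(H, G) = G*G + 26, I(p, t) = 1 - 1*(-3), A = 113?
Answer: 805422676/755 ≈ 1.0668e+6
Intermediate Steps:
I(p, t) = 4 (I(p, t) = 1 + 3 = 4)
h(H, G) = 26 + G**2 (h(H, G) = G**2 + 26 = 26 + G**2)
O(T) = 113*T
Z = 452 (Z = 113*4 = 452)
(J(h(9, 27)) + 1066333) + Z = (1/(26 + 27**2) + 1066333) + 452 = (1/(26 + 729) + 1066333) + 452 = (1/755 + 1066333) + 452 = 805081416/755 + 452 = 805422676/755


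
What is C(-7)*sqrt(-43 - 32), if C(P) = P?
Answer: -35*I*sqrt(3) ≈ -60.622*I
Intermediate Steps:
C(-7)*sqrt(-43 - 32) = -7*sqrt(-43 - 32) = -35*I*sqrt(3)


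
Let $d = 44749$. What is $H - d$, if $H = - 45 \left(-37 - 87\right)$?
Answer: $-39169$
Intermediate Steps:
$H = 5580$ ($H = \left(-45\right) \left(-124\right) = 5580$)
$H - d = 5580 - 44749 = -39169$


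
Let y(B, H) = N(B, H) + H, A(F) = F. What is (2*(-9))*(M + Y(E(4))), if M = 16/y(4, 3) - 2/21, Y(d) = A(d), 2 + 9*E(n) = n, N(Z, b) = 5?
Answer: -268/7 ≈ -38.286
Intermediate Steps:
E(n) = -2/9 + n/9
y(B, H) = 5 + H
Y(d) = d
M = 40/21 (M = 16/(5 + 3) - 2/21 = 16/8 - 2*1/21 = 16*(1/8) - 2/21 = 2 - 2/21 = 40/21 ≈ 1.9048)
(2*(-9))*(M + Y(E(4))) = (2*(-9))*(40/21 + (-2/9 + (1/9)*4)) = -18*(40/21 + (-2/9 + 4/9)) = -18*(40/21 + 2/9) = -18*134/63 = -268/7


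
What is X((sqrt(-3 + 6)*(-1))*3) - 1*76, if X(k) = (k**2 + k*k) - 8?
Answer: -30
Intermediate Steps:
X(k) = -8 + 2*k**2 (X(k) = (k**2 + k**2) - 8 = 2*k**2 - 8 = -8 + 2*k**2)
X((sqrt(-3 + 6)*(-1))*3) - 1*76 = (-8 + 2*((sqrt(-3 + 6)*(-1))*3)**2) - 1*76 = (-8 + 2*((sqrt(3)*(-1))*3)**2) - 76 = (-8 + 2*(-sqrt(3)*3)**2) - 76 = (-8 + 2*(-3*sqrt(3))**2) - 76 = (-8 + 2*27) - 76 = (-8 + 54) - 76 = 46 - 76 = -30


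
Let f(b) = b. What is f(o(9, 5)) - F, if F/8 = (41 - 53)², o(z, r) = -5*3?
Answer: -1167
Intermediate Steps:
o(z, r) = -15
F = 1152 (F = 8*(41 - 53)² = 8*(-12)² = 8*144 = 1152)
f(o(9, 5)) - F = -15 - 1*1152 = -15 - 1152 = -1167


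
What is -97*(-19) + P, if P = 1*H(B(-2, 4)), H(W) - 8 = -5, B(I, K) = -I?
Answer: 1846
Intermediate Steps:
H(W) = 3 (H(W) = 8 - 5 = 3)
P = 3 (P = 1*3 = 3)
-97*(-19) + P = -97*(-19) + 3 = 1843 + 3 = 1846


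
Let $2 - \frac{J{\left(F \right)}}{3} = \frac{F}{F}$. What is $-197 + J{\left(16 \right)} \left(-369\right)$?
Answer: $-1304$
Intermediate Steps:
$J{\left(F \right)} = 3$ ($J{\left(F \right)} = 6 - 3 \frac{F}{F} = 6 - 3 = 3$)
$-197 + J{\left(16 \right)} \left(-369\right) = -197 + 3 \left(-369\right) = -197 - 1107 = -1304$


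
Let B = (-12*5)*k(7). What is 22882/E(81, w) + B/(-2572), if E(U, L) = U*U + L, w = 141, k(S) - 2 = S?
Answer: 7808948/2154693 ≈ 3.6242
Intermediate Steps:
k(S) = 2 + S
E(U, L) = L + U² (E(U, L) = U² + L = L + U²)
B = -540 (B = (-12*5)*(2 + 7) = -60*9 = -540)
22882/E(81, w) + B/(-2572) = 22882/(141 + 81²) - 540/(-2572) = 22882/(141 + 6561) - 540*(-1/2572) = 22882/6702 + 135/643 = 22882*(1/6702) + 135/643 = 11441/3351 + 135/643 = 7808948/2154693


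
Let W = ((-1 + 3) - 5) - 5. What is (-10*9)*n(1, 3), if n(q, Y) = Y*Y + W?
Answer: -90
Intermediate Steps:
W = -8 (W = (2 - 5) - 5 = -3 - 5 = -8)
n(q, Y) = -8 + Y**2 (n(q, Y) = Y*Y - 8 = Y**2 - 8 = -8 + Y**2)
(-10*9)*n(1, 3) = (-10*9)*(-8 + 3**2) = -90*(-8 + 9) = -90*1 = -90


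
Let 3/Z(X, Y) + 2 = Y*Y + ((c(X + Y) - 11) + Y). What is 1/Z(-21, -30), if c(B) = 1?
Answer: 286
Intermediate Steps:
Z(X, Y) = 3/(-12 + Y + Y²) (Z(X, Y) = 3/(-2 + (Y*Y + ((1 - 11) + Y))) = 3/(-2 + (Y² + (-10 + Y))) = 3/(-2 + (-10 + Y + Y²)) = 3/(-12 + Y + Y²))
1/Z(-21, -30) = 1/(3/(-12 - 30 + (-30)²)) = 1/(3/(-12 - 30 + 900)) = 1/(3/858) = 1/(3*(1/858)) = 1/(1/286) = 286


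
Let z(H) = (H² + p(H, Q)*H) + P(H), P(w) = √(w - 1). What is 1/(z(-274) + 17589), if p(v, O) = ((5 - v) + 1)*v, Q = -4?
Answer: 4222789/89159734692660 - I*√11/89159734692660 ≈ 4.7362e-8 - 3.7199e-14*I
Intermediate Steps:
P(w) = √(-1 + w)
p(v, O) = v*(6 - v) (p(v, O) = (6 - v)*v = v*(6 - v))
z(H) = H² + √(-1 + H) + H²*(6 - H) (z(H) = (H² + (H*(6 - H))*H) + √(-1 + H) = (H² + H²*(6 - H)) + √(-1 + H) = H² + √(-1 + H) + H²*(6 - H))
1/(z(-274) + 17589) = 1/((√(-1 - 274) - 1*(-274)³ + 7*(-274)²) + 17589) = 1/((√(-275) - 1*(-20570824) + 7*75076) + 17589) = 1/((5*I*√11 + 20570824 + 525532) + 17589) = 1/((21096356 + 5*I*√11) + 17589) = 1/(21113945 + 5*I*√11)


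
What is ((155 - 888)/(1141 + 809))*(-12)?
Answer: 1466/325 ≈ 4.5108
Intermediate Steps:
((155 - 888)/(1141 + 809))*(-12) = -733/1950*(-12) = 1466/325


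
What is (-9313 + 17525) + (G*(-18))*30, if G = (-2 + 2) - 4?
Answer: 10372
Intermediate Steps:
G = -4 (G = 0 - 4 = -4)
(-9313 + 17525) + (G*(-18))*30 = (-9313 + 17525) - 4*(-18)*30 = 8212 + 72*30 = 8212 + 2160 = 10372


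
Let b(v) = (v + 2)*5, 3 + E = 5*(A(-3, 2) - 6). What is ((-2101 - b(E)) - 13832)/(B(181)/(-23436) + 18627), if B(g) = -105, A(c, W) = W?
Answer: -17664048/20787737 ≈ -0.84973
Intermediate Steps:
E = -23 (E = -3 + 5*(2 - 6) = -3 + 5*(-4) = -3 - 20 = -23)
b(v) = 10 + 5*v (b(v) = (2 + v)*5 = 10 + 5*v)
((-2101 - b(E)) - 13832)/(B(181)/(-23436) + 18627) = ((-2101 - (10 + 5*(-23))) - 13832)/(-105/(-23436) + 18627) = ((-2101 - (10 - 115)) - 13832)/(-105*(-1/23436) + 18627) = ((-2101 - 1*(-105)) - 13832)/(5/1116 + 18627) = ((-2101 + 105) - 13832)/(20787737/1116) = (-1996 - 13832)*(1116/20787737) = -15828*1116/20787737 = -17664048/20787737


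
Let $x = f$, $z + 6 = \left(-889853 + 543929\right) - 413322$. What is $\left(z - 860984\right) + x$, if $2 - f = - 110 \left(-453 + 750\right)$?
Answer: $-1587564$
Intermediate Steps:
$z = -759252$ ($z = -6 + \left(\left(-889853 + 543929\right) - 413322\right) = -6 - 759246 = -759252$)
$f = 32672$ ($f = 2 - - 110 \left(-453 + 750\right) = 2 - \left(-110\right) 297 = 2 - -32670 = 2 + 32670 = 32672$)
$x = 32672$
$\left(z - 860984\right) + x = \left(-759252 - 860984\right) + 32672 = -1620236 + 32672 = -1587564$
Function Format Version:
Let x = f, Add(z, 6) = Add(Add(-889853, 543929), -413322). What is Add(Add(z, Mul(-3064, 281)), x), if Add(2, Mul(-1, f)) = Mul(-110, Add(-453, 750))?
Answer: -1587564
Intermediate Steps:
z = -759252 (z = Add(-6, Add(Add(-889853, 543929), -413322)) = Add(-6, Add(-345924, -413322)) = Add(-6, -759246) = -759252)
f = 32672 (f = Add(2, Mul(-1, Mul(-110, Add(-453, 750)))) = Add(2, Mul(-1, Mul(-110, 297))) = Add(2, Mul(-1, -32670)) = Add(2, 32670) = 32672)
x = 32672
Add(Add(z, Mul(-3064, 281)), x) = Add(Add(-759252, Mul(-3064, 281)), 32672) = Add(Add(-759252, -860984), 32672) = Add(-1620236, 32672) = -1587564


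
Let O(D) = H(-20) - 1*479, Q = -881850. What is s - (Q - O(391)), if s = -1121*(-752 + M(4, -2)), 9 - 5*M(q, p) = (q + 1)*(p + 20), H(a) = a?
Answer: 8712516/5 ≈ 1.7425e+6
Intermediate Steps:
M(q, p) = 9/5 - (1 + q)*(20 + p)/5 (M(q, p) = 9/5 - (q + 1)*(p + 20)/5 = 9/5 - (1 + q)*(20 + p)/5)
O(D) = -499 (O(D) = -20 - 1*479 = -20 - 479 = -499)
s = 4305761/5 (s = -1121*(-752 + (-11/5 - 4*4 - ⅕*(-2) - ⅕*(-2)*4)) = -1121*(-752 + (-11/5 - 16 + ⅖ + 8/5)) = -1121*(-752 - 81/5) = -1121*(-3841/5) = 4305761/5 ≈ 8.6115e+5)
s - (Q - O(391)) = 4305761/5 - (-881850 - 1*(-499)) = 4305761/5 - (-881850 + 499) = 4305761/5 - 1*(-881351) = 4305761/5 + 881351 = 8712516/5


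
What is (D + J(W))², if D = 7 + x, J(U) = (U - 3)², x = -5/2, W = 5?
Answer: 289/4 ≈ 72.250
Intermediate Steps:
x = -5/2 (x = -5*½ = -5/2 ≈ -2.5000)
J(U) = (-3 + U)²
D = 9/2 (D = 7 - 5/2 = 9/2 ≈ 4.5000)
(D + J(W))² = (9/2 + (-3 + 5)²)² = (9/2 + 2²)² = (9/2 + 4)² = (17/2)² = 289/4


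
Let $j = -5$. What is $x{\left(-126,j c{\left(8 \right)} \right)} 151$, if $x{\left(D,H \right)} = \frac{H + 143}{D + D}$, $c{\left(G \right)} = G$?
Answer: $- \frac{15553}{252} \approx -61.718$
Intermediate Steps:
$x{\left(D,H \right)} = \frac{143 + H}{2 D}$
$x{\left(-126,j c{\left(8 \right)} \right)} 151 = \frac{143 - 40}{2 \left(-126\right)} 151 = \frac{1}{2} \left(- \frac{1}{126}\right) \left(143 - 40\right) 151 = \frac{1}{2} \left(- \frac{1}{126}\right) 103 \cdot 151 = \left(- \frac{103}{252}\right) 151 = - \frac{15553}{252}$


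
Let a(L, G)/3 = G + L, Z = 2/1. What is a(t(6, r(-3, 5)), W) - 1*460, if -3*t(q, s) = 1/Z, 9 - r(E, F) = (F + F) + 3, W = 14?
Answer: -837/2 ≈ -418.50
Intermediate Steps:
Z = 2 (Z = 2*1 = 2)
r(E, F) = 6 - 2*F (r(E, F) = 9 - ((F + F) + 3) = 9 - (2*F + 3) = 9 - (3 + 2*F) = 9 + (-3 - 2*F) = 6 - 2*F)
t(q, s) = -⅙ (t(q, s) = -⅓/2 = -⅓*½ = -⅙)
a(L, G) = 3*G + 3*L (a(L, G) = 3*(G + L) = 3*G + 3*L)
a(t(6, r(-3, 5)), W) - 1*460 = (3*14 + 3*(-⅙)) - 1*460 = (42 - ½) - 460 = 83/2 - 460 = -837/2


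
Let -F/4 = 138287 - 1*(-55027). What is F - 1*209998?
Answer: -983254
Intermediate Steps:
F = -773256 (F = -4*(138287 - 1*(-55027)) = -4*(138287 + 55027) = -4*193314 = -773256)
F - 1*209998 = -773256 - 1*209998 = -773256 - 209998 = -983254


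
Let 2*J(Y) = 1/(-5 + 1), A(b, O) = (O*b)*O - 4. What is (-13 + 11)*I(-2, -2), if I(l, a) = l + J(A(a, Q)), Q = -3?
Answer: 17/4 ≈ 4.2500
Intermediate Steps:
A(b, O) = -4 + b*O² (A(b, O) = b*O² - 4 = -4 + b*O²)
J(Y) = -⅛ (J(Y) = 1/(2*(-5 + 1)) = (½)/(-4) = (½)*(-¼) = -⅛)
I(l, a) = -⅛ + l (I(l, a) = l - ⅛ = -⅛ + l)
(-13 + 11)*I(-2, -2) = (-13 + 11)*(-⅛ - 2) = -2*(-17/8) = 17/4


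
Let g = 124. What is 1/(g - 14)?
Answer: 1/110 ≈ 0.0090909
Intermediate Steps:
1/(g - 14) = 1/(124 - 14) = 1/110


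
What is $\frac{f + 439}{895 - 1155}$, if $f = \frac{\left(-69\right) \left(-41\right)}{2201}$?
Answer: $- \frac{242267}{143065} \approx -1.6934$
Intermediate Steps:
$f = \frac{2829}{2201}$ ($f = 2829 \cdot \frac{1}{2201} = \frac{2829}{2201} \approx 1.2853$)
$\frac{f + 439}{895 - 1155} = \frac{\frac{2829}{2201} + 439}{895 - 1155} = \frac{969068}{2201 \left(-260\right)} = \frac{969068}{2201} \left(- \frac{1}{260}\right) = - \frac{242267}{143065}$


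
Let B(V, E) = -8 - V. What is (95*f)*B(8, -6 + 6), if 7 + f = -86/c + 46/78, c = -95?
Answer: 326336/39 ≈ 8367.6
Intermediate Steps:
f = -20396/3705 (f = -7 + (-86/(-95) + 46/78) = -7 + (-86*(-1/95) + 46*(1/78)) = -7 + (86/95 + 23/39) = -7 + 5539/3705 = -20396/3705 ≈ -5.5050)
(95*f)*B(8, -6 + 6) = (95*(-20396/3705))*(-8 - 1*8) = -20396*(-8 - 8)/39 = -20396/39*(-16) = 326336/39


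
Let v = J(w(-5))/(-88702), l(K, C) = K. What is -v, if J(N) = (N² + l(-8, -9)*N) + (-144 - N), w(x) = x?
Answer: -37/44351 ≈ -0.00083425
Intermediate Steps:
J(N) = -144 + N² - 9*N (J(N) = (N² - 8*N) + (-144 - N) = -144 + N² - 9*N)
v = 37/44351 (v = (-144 + (-5)² - 9*(-5))/(-88702) = (-144 + 25 + 45)*(-1/88702) = -74*(-1/88702) = 37/44351 ≈ 0.00083425)
-v = -1*37/44351 = -37/44351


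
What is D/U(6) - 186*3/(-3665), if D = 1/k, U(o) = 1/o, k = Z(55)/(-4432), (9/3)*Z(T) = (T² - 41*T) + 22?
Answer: -4054682/40315 ≈ -100.58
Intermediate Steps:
Z(T) = 22/3 - 41*T/3 + T²/3 (Z(T) = ((T² - 41*T) + 22)/3 = (22 + T² - 41*T)/3 = 22/3 - 41*T/3 + T²/3)
k = -33/554 (k = (22/3 - 41/3*55 + (⅓)*55²)/(-4432) = (22/3 - 2255/3 + (⅓)*3025)*(-1/4432) = (22/3 - 2255/3 + 3025/3)*(-1/4432) = 264*(-1/4432) = -33/554 ≈ -0.059567)
D = -554/33 (D = 1/(-33/554) = -554/33 ≈ -16.788)
D/U(6) - 186*3/(-3665) = -554/(33*(1/6)) - 186*3/(-3665) = -554/(33*⅙) - 558*(-1/3665) = -554/33*6 + 558/3665 = -1108/11 + 558/3665 = -4054682/40315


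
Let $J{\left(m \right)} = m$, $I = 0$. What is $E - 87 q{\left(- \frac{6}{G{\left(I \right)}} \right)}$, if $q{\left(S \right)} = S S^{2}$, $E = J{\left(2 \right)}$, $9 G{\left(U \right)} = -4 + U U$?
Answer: $- \frac{1712405}{8} \approx -2.1405 \cdot 10^{5}$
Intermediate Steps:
$G{\left(U \right)} = - \frac{4}{9} + \frac{U^{2}}{9}$ ($G{\left(U \right)} = \frac{-4 + U U}{9} = \frac{-4 + U^{2}}{9} = - \frac{4}{9} + \frac{U^{2}}{9}$)
$E = 2$
$q{\left(S \right)} = S^{3}$
$E - 87 q{\left(- \frac{6}{G{\left(I \right)}} \right)} = 2 - 87 \left(- \frac{6}{- \frac{4}{9} + \frac{0^{2}}{9}}\right)^{3} = 2 - 87 \left(- \frac{6}{- \frac{4}{9} + \frac{1}{9} \cdot 0}\right)^{3} = 2 - 87 \left(- \frac{6}{- \frac{4}{9} + 0}\right)^{3} = 2 - 87 \left(- \frac{6}{- \frac{4}{9}}\right)^{3} = 2 - 87 \left(\left(-6\right) \left(- \frac{9}{4}\right)\right)^{3} = 2 - 87 \left(\frac{27}{2}\right)^{3} = 2 - \frac{1712421}{8} = - \frac{1712405}{8}$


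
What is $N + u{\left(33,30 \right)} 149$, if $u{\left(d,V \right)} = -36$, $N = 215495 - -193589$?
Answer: $403720$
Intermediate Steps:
$N = 409084$ ($N = 215495 + 193589 = 409084$)
$N + u{\left(33,30 \right)} 149 = 409084 - 5364 = 403720$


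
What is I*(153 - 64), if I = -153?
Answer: -13617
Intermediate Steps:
I*(153 - 64) = -153*(153 - 64) = -153*89 = -13617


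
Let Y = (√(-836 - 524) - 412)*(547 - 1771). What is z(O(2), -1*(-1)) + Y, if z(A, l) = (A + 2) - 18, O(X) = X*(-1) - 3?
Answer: 504267 - 4896*I*√85 ≈ 5.0427e+5 - 45139.0*I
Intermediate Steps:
O(X) = -3 - X (O(X) = -X - 3 = -3 - X)
z(A, l) = -16 + A (z(A, l) = (2 + A) - 18 = -16 + A)
Y = 504288 - 4896*I*√85 (Y = (√(-1360) - 412)*(-1224) = (4*I*√85 - 412)*(-1224) = (-412 + 4*I*√85)*(-1224) = 504288 - 4896*I*√85 ≈ 5.0429e+5 - 45139.0*I)
z(O(2), -1*(-1)) + Y = (-16 + (-3 - 1*2)) + (504288 - 4896*I*√85) = (-16 + (-3 - 2)) + (504288 - 4896*I*√85) = (-16 - 5) + (504288 - 4896*I*√85) = -21 + (504288 - 4896*I*√85) = 504267 - 4896*I*√85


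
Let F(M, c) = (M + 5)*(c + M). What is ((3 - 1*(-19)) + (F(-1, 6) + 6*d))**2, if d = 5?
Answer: 5184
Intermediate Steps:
F(M, c) = (5 + M)*(M + c)
((3 - 1*(-19)) + (F(-1, 6) + 6*d))**2 = ((3 - 1*(-19)) + (((-1)**2 + 5*(-1) + 5*6 - 1*6) + 6*5))**2 = ((3 + 19) + ((1 - 5 + 30 - 6) + 30))**2 = (22 + (20 + 30))**2 = (22 + 50)**2 = 72**2 = 5184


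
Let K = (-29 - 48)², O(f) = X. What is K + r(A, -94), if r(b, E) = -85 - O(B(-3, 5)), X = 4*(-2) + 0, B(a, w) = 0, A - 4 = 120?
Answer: 5852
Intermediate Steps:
A = 124 (A = 4 + 120 = 124)
X = -8 (X = -8 + 0 = -8)
O(f) = -8
r(b, E) = -77 (r(b, E) = -85 - 1*(-8) = -85 + 8 = -77)
K = 5929 (K = (-77)² = 5929)
K + r(A, -94) = 5929 - 77 = 5852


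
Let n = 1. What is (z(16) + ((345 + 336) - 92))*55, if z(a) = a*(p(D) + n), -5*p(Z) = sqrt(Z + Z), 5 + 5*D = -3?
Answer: 33275 - 704*I*sqrt(5)/5 ≈ 33275.0 - 314.84*I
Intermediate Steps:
D = -8/5 (D = -1 + (1/5)*(-3) = -1 - 3/5 = -8/5 ≈ -1.6000)
p(Z) = -sqrt(2)*sqrt(Z)/5 (p(Z) = -sqrt(Z + Z)/5 = -sqrt(2)*sqrt(Z)/5)
z(a) = a*(1 - 4*I*sqrt(5)/25) (z(a) = a*(-sqrt(2)*sqrt(-8/5)/5 + 1) = a*(-sqrt(2)*2*I*sqrt(10)/5/5 + 1) = a*(-4*I*sqrt(5)/25 + 1) = a*(1 - 4*I*sqrt(5)/25))
(z(16) + ((345 + 336) - 92))*55 = ((1/25)*16*(25 - 4*I*sqrt(5)) + ((345 + 336) - 92))*55 = ((16 - 64*I*sqrt(5)/25) + (681 - 92))*55 = ((16 - 64*I*sqrt(5)/25) + 589)*55 = (605 - 64*I*sqrt(5)/25)*55 = 33275 - 704*I*sqrt(5)/5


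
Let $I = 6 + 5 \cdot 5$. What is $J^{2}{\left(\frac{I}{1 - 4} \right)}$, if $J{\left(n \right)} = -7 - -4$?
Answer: $9$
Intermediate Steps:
$I = 31$ ($I = 6 + 25 = 31$)
$J{\left(n \right)} = -3$ ($J{\left(n \right)} = -7 + 4 = -3$)
$J^{2}{\left(\frac{I}{1 - 4} \right)} = \left(-3\right)^{2} = 9$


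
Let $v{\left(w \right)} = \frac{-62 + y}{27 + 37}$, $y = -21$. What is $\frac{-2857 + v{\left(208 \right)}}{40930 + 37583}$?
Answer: $- \frac{60977}{1674944} \approx -0.036405$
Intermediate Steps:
$v{\left(w \right)} = - \frac{83}{64}$ ($v{\left(w \right)} = \frac{-62 - 21}{27 + 37} = - \frac{83}{64}$)
$\frac{-2857 + v{\left(208 \right)}}{40930 + 37583} = \frac{-2857 - \frac{83}{64}}{40930 + 37583} = - \frac{182931}{64 \cdot 78513} = \left(- \frac{182931}{64}\right) \frac{1}{78513} = - \frac{60977}{1674944}$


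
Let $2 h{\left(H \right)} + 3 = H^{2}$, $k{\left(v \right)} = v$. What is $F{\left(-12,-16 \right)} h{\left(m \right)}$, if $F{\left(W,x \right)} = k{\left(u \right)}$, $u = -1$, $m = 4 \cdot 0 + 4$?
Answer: $- \frac{13}{2} \approx -6.5$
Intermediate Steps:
$m = 4$ ($m = 0 + 4 = 4$)
$F{\left(W,x \right)} = -1$
$h{\left(H \right)} = - \frac{3}{2} + \frac{H^{2}}{2}$
$F{\left(-12,-16 \right)} h{\left(m \right)} = - (- \frac{3}{2} + \frac{4^{2}}{2}) = - (- \frac{3}{2} + \frac{1}{2} \cdot 16) = - (- \frac{3}{2} + 8) = \left(-1\right) \frac{13}{2} = - \frac{13}{2}$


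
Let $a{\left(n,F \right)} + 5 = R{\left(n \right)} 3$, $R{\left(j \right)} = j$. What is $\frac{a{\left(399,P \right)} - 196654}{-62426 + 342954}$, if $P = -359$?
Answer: $- \frac{97731}{140264} \approx -0.69676$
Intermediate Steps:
$a{\left(n,F \right)} = -5 + 3 n$ ($a{\left(n,F \right)} = -5 + n 3 = -5 + 3 n$)
$\frac{a{\left(399,P \right)} - 196654}{-62426 + 342954} = \frac{\left(-5 + 3 \cdot 399\right) - 196654}{-62426 + 342954} = \frac{\left(-5 + 1197\right) - 196654}{280528} = \left(1192 - 196654\right) \frac{1}{280528} = \left(-195462\right) \frac{1}{280528} = - \frac{97731}{140264}$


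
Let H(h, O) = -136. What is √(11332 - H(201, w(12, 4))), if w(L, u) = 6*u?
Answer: 2*√2867 ≈ 107.09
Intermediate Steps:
√(11332 - H(201, w(12, 4))) = √(11332 - 1*(-136)) = √(11332 + 136) = √11468 = 2*√2867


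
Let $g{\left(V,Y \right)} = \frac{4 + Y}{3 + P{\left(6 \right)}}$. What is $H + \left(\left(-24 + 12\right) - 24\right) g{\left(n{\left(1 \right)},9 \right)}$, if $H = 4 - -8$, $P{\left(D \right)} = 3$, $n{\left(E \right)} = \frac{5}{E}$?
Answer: $-66$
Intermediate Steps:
$H = 12$ ($H = 4 + 8 = 12$)
$g{\left(V,Y \right)} = \frac{2}{3} + \frac{Y}{6}$ ($g{\left(V,Y \right)} = \frac{4 + Y}{3 + 3} = \frac{4 + Y}{6} = \left(4 + Y\right) \frac{1}{6} = \frac{2}{3} + \frac{Y}{6}$)
$H + \left(\left(-24 + 12\right) - 24\right) g{\left(n{\left(1 \right)},9 \right)} = 12 + \left(\left(-24 + 12\right) - 24\right) \left(\frac{2}{3} + \frac{1}{6} \cdot 9\right) = 12 + \left(-12 - 24\right) \left(\frac{2}{3} + \frac{3}{2}\right) = 12 - 78 = -66$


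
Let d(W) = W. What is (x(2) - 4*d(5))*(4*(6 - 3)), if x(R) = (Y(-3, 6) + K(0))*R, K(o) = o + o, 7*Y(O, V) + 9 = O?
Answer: -1968/7 ≈ -281.14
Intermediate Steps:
Y(O, V) = -9/7 + O/7
K(o) = 2*o
x(R) = -12*R/7 (x(R) = ((-9/7 + (⅐)*(-3)) + 2*0)*R = ((-9/7 - 3/7) + 0)*R = (-12/7 + 0)*R = -12*R/7)
(x(2) - 4*d(5))*(4*(6 - 3)) = (-12/7*2 - 4*5)*(4*(6 - 3)) = (-24/7 - 20)*(4*3) = -164/7*12 = -1968/7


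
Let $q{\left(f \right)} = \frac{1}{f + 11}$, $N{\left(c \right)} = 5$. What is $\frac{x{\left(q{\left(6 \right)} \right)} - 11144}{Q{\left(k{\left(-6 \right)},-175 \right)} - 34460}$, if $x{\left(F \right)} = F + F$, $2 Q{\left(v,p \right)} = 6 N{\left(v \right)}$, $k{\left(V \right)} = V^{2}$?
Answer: $\frac{189446}{585565} \approx 0.32353$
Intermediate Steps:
$q{\left(f \right)} = \frac{1}{11 + f}$
$Q{\left(v,p \right)} = 15$ ($Q{\left(v,p \right)} = \frac{6 \cdot 5}{2} = \frac{1}{2} \cdot 30 = 15$)
$x{\left(F \right)} = 2 F$
$\frac{x{\left(q{\left(6 \right)} \right)} - 11144}{Q{\left(k{\left(-6 \right)},-175 \right)} - 34460} = \frac{\frac{2}{11 + 6} - 11144}{15 - 34460} = \frac{\frac{2}{17} - 11144}{-34445} = \left(2 \cdot \frac{1}{17} - 11144\right) \left(- \frac{1}{34445}\right) = \left(\frac{2}{17} - 11144\right) \left(- \frac{1}{34445}\right) = \left(- \frac{189446}{17}\right) \left(- \frac{1}{34445}\right) = \frac{189446}{585565}$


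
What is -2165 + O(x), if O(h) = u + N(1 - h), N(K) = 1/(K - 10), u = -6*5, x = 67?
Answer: -166821/76 ≈ -2195.0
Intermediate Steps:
u = -30
N(K) = 1/(-10 + K)
O(h) = -30 + 1/(-9 - h) (O(h) = -30 + 1/(-10 + (1 - h)) = -30 + 1/(-9 - h))
-2165 + O(x) = -2165 + (-271 - 30*67)/(9 + 67) = -2165 + (-271 - 2010)/76 = -2165 + (1/76)*(-2281) = -2165 - 2281/76 = -166821/76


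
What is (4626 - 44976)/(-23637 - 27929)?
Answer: 20175/25783 ≈ 0.78249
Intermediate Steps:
(4626 - 44976)/(-23637 - 27929) = -40350/(-51566) = -40350*(-1/51566) = 20175/25783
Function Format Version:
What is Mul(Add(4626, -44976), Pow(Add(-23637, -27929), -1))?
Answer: Rational(20175, 25783) ≈ 0.78249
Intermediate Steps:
Mul(Add(4626, -44976), Pow(Add(-23637, -27929), -1)) = Mul(-40350, Pow(-51566, -1)) = Mul(-40350, Rational(-1, 51566)) = Rational(20175, 25783)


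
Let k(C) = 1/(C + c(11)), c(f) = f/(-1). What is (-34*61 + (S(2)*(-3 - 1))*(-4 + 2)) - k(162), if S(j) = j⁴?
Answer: -293847/151 ≈ -1946.0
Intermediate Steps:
c(f) = -f (c(f) = f*(-1) = -f)
k(C) = 1/(-11 + C) (k(C) = 1/(C - 1*11) = 1/(C - 11) = 1/(-11 + C))
(-34*61 + (S(2)*(-3 - 1))*(-4 + 2)) - k(162) = (-34*61 + (2⁴*(-3 - 1))*(-4 + 2)) - 1/(-11 + 162) = (-2074 + (16*(-4))*(-2)) - 1/151 = (-2074 - 64*(-2)) - 1*1/151 = (-2074 + 128) - 1/151 = -1946 - 1/151 = -293847/151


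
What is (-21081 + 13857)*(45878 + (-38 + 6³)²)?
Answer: -560307888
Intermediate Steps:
(-21081 + 13857)*(45878 + (-38 + 6³)²) = -7224*(45878 + (-38 + 216)²) = -7224*(45878 + 178²) = -7224*(45878 + 31684) = -7224*77562 = -560307888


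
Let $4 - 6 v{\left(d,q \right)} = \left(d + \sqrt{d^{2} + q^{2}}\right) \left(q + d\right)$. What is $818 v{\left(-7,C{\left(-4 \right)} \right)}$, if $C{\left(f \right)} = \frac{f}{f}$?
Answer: $- \frac{15542}{3} + 4090 \sqrt{2} \approx 603.47$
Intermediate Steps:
$C{\left(f \right)} = 1$
$v{\left(d,q \right)} = \frac{2}{3} - \frac{\left(d + q\right) \left(d + \sqrt{d^{2} + q^{2}}\right)}{6}$ ($v{\left(d,q \right)} = \frac{2}{3} - \frac{\left(d + \sqrt{d^{2} + q^{2}}\right) \left(q + d\right)}{6} = \frac{2}{3} - \frac{\left(d + \sqrt{d^{2} + q^{2}}\right) \left(d + q\right)}{6} = \frac{2}{3} - \frac{\left(d + q\right) \left(d + \sqrt{d^{2} + q^{2}}\right)}{6}$)
$818 v{\left(-7,C{\left(-4 \right)} \right)} = 818 \left(\frac{2}{3} - \frac{\left(-7\right)^{2}}{6} - \left(- \frac{7}{6}\right) 1 - - \frac{7 \sqrt{\left(-7\right)^{2} + 1^{2}}}{6} - \frac{\sqrt{\left(-7\right)^{2} + 1^{2}}}{6}\right) = 818 \left(\frac{2}{3} - \frac{49}{6} + \frac{7}{6} - - \frac{7 \sqrt{49 + 1}}{6} - \frac{\sqrt{49 + 1}}{6}\right) = 818 \left(\frac{2}{3} - \frac{49}{6} + \frac{7}{6} - - \frac{7 \sqrt{50}}{6} - \frac{\sqrt{50}}{6}\right) = 818 \left(\frac{2}{3} - \frac{49}{6} + \frac{7}{6} - - \frac{7 \cdot 5 \sqrt{2}}{6} - \frac{5 \sqrt{2}}{6}\right) = 818 \left(\frac{2}{3} - \frac{49}{6} + \frac{7}{6} + \frac{35 \sqrt{2}}{6} - \frac{5 \sqrt{2}}{6}\right) = 818 \left(- \frac{19}{3} + 5 \sqrt{2}\right) = - \frac{15542}{3} + 4090 \sqrt{2}$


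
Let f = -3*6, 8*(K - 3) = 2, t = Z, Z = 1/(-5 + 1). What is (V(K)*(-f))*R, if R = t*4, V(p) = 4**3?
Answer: -1152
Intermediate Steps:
Z = -1/4 (Z = 1/(-4) = -1/4 ≈ -0.25000)
t = -1/4 ≈ -0.25000
K = 13/4 (K = 3 + (1/8)*2 = 3 + 1/4 = 13/4 ≈ 3.2500)
V(p) = 64
f = -18
R = -1 (R = -1/4*4 = -1)
(V(K)*(-f))*R = (64*(-1*(-18)))*(-1) = (64*18)*(-1) = 1152*(-1) = -1152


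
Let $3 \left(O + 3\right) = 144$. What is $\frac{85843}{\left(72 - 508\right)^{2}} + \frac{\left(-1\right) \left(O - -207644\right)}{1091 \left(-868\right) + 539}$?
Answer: $\frac{120726869651}{179916169104} \approx 0.67102$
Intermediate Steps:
$O = 45$ ($O = -3 + \frac{1}{3} \cdot 144 = -3 + 48 = 45$)
$\frac{85843}{\left(72 - 508\right)^{2}} + \frac{\left(-1\right) \left(O - -207644\right)}{1091 \left(-868\right) + 539} = \frac{85843}{\left(72 - 508\right)^{2}} + \frac{\left(-1\right) \left(45 - -207644\right)}{1091 \left(-868\right) + 539} = \frac{85843}{\left(-436\right)^{2}} + \frac{\left(-1\right) \left(45 + 207644\right)}{-946988 + 539} = \frac{85843}{190096} + \frac{\left(-1\right) 207689}{-946449} = 85843 \cdot \frac{1}{190096} - - \frac{207689}{946449} = \frac{85843}{190096} + \frac{207689}{946449} = \frac{120726869651}{179916169104}$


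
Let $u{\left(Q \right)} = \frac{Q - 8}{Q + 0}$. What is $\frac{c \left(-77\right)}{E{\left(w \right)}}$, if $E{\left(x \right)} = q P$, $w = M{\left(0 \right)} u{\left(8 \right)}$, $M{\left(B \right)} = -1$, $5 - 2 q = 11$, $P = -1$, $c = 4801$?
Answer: $- \frac{369677}{3} \approx -1.2323 \cdot 10^{5}$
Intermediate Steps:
$q = -3$ ($q = \frac{5}{2} - \frac{11}{2} = -3$)
$u{\left(Q \right)} = \frac{-8 + Q}{Q}$
$w = 0$ ($w = - \frac{-8 + 8}{8} = - \frac{0}{8} = \left(-1\right) 0 = 0$)
$E{\left(x \right)} = 3$ ($E{\left(x \right)} = \left(-3\right) \left(-1\right) = 3$)
$\frac{c \left(-77\right)}{E{\left(w \right)}} = \frac{4801 \left(-77\right)}{3} = \left(-369677\right) \frac{1}{3} = - \frac{369677}{3}$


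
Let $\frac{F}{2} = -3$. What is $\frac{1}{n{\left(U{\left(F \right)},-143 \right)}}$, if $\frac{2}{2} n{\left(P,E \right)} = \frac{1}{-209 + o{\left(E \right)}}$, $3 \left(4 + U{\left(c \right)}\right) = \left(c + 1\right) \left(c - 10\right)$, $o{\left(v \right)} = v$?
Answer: $-352$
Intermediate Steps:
$F = -6$ ($F = 2 \left(-3\right) = -6$)
$U{\left(c \right)} = -4 + \frac{\left(1 + c\right) \left(-10 + c\right)}{3}$ ($U{\left(c \right)} = -4 + \frac{\left(c + 1\right) \left(c - 10\right)}{3} = -4 + \frac{\left(1 + c\right) \left(-10 + c\right)}{3}$)
$n{\left(P,E \right)} = \frac{1}{-209 + E}$
$\frac{1}{n{\left(U{\left(F \right)},-143 \right)}} = \frac{1}{\frac{1}{-209 - 143}} = \frac{1}{\frac{1}{-352}} = \frac{1}{- \frac{1}{352}} = -352$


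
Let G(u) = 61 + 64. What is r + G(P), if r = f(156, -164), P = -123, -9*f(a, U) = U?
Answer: 1289/9 ≈ 143.22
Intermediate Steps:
f(a, U) = -U/9
G(u) = 125
r = 164/9 (r = -1/9*(-164) = 164/9 ≈ 18.222)
r + G(P) = 164/9 + 125 = 1289/9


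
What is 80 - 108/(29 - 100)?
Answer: 5788/71 ≈ 81.521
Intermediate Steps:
80 - 108/(29 - 100) = 80 - 108/(-71) = 80 - 1/71*(-108) = 80 + 108/71 = 5788/71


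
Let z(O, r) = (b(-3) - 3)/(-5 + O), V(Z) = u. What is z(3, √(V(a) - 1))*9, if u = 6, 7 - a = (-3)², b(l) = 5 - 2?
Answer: 0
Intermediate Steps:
b(l) = 3
a = -2 (a = 7 - 1*(-3)² = 7 - 1*9 = 7 - 9 = -2)
V(Z) = 6
z(O, r) = 0 (z(O, r) = (3 - 3)/(-5 + O) = 0/(-5 + O) = 0)
z(3, √(V(a) - 1))*9 = 0*9 = 0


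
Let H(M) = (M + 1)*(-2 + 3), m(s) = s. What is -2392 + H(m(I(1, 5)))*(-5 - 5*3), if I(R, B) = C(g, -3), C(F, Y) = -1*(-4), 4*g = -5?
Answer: -2492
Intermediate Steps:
g = -5/4 (g = (¼)*(-5) = -5/4 ≈ -1.2500)
C(F, Y) = 4
I(R, B) = 4
H(M) = 1 + M (H(M) = (1 + M)*1 = 1 + M)
-2392 + H(m(I(1, 5)))*(-5 - 5*3) = -2392 + (1 + 4)*(-5 - 5*3) = -2392 + 5*(-5 - 15) = -2392 + 5*(-20) = -2392 - 100 = -2492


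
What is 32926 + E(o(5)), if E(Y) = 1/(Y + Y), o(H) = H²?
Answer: 1646301/50 ≈ 32926.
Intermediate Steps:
E(Y) = 1/(2*Y)
32926 + E(o(5)) = 32926 + 1/(2*(5²)) = 32926 + (½)/25 = 32926 + (½)*(1/25) = 32926 + 1/50 = 1646301/50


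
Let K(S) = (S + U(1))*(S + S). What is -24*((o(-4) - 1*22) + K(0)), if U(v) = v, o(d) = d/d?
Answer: 504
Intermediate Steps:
o(d) = 1
K(S) = 2*S*(1 + S) (K(S) = (S + 1)*(S + S) = (1 + S)*(2*S) = 2*S*(1 + S))
-24*((o(-4) - 1*22) + K(0)) = -24*((1 - 1*22) + 2*0*(1 + 0)) = -24*((1 - 22) + 2*0*1) = -24*(-21 + 0) = -24*(-21) = 504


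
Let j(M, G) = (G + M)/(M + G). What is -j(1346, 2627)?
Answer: -1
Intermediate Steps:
j(M, G) = 1 (j(M, G) = (G + M)/(G + M) = 1)
-j(1346, 2627) = -1*1 = -1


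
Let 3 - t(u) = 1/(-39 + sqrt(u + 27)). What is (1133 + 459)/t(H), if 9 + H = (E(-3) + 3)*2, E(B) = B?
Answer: 3620208/6881 - 2388*sqrt(2)/6881 ≈ 525.63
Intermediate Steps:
H = -9 (H = -9 + (-3 + 3)*2 = -9 + 0*2 = -9 + 0 = -9)
t(u) = 3 - 1/(-39 + sqrt(27 + u)) (t(u) = 3 - 1/(-39 + sqrt(u + 27)) = 3 - 1/(-39 + sqrt(27 + u)))
(1133 + 459)/t(H) = (1133 + 459)/(((-118 + 3*sqrt(27 - 9))/(-39 + sqrt(27 - 9)))) = 1592/(((-118 + 3*sqrt(18))/(-39 + sqrt(18)))) = 1592/(((-118 + 3*(3*sqrt(2)))/(-39 + 3*sqrt(2)))) = 1592/(((-118 + 9*sqrt(2))/(-39 + 3*sqrt(2)))) = 1592*((-39 + 3*sqrt(2))/(-118 + 9*sqrt(2))) = 1592*(-39 + 3*sqrt(2))/(-118 + 9*sqrt(2))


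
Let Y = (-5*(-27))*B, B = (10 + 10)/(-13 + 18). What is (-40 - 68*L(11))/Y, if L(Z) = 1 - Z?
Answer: 32/27 ≈ 1.1852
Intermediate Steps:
B = 4 (B = 20/5 = 20*(⅕) = 4)
Y = 540 (Y = -5*(-27)*4 = 135*4 = 540)
(-40 - 68*L(11))/Y = (-40 - 68*(1 - 1*11))/540 = (-40 - 68*(1 - 11))*(1/540) = (-40 - 68*(-10))*(1/540) = (-40 + 680)*(1/540) = 640*(1/540) = 32/27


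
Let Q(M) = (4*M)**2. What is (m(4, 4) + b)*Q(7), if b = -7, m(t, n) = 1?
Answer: -4704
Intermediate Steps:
Q(M) = 16*M**2
(m(4, 4) + b)*Q(7) = (1 - 7)*(16*7**2) = -96*49 = -6*784 = -4704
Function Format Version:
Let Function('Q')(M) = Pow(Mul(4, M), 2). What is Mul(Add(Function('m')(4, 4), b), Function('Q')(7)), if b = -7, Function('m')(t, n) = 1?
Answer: -4704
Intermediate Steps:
Function('Q')(M) = Mul(16, Pow(M, 2))
Mul(Add(Function('m')(4, 4), b), Function('Q')(7)) = Mul(Add(1, -7), Mul(16, Pow(7, 2))) = Mul(-6, Mul(16, 49)) = Mul(-6, 784) = -4704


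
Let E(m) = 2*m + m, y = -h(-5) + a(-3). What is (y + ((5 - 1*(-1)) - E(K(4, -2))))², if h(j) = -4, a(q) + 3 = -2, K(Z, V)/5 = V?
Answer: 1225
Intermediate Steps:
K(Z, V) = 5*V
a(q) = -5 (a(q) = -3 - 2 = -5)
y = -1 (y = -1*(-4) - 5 = 4 - 5 = -1)
E(m) = 3*m
(y + ((5 - 1*(-1)) - E(K(4, -2))))² = (-1 + ((5 - 1*(-1)) - 3*5*(-2)))² = (-1 + ((5 + 1) - 3*(-10)))² = (-1 + (6 - 1*(-30)))² = (-1 + (6 + 30))² = (-1 + 36)² = 35² = 1225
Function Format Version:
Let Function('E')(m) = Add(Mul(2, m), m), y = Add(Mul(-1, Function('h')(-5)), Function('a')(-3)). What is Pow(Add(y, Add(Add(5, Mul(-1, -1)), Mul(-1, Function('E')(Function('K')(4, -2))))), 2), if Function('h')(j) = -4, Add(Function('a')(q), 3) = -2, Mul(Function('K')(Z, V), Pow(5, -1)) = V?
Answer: 1225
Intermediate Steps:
Function('K')(Z, V) = Mul(5, V)
Function('a')(q) = -5 (Function('a')(q) = Add(-3, -2) = -5)
y = -1 (y = Add(Mul(-1, -4), -5) = Add(4, -5) = -1)
Function('E')(m) = Mul(3, m)
Pow(Add(y, Add(Add(5, Mul(-1, -1)), Mul(-1, Function('E')(Function('K')(4, -2))))), 2) = Pow(Add(-1, Add(Add(5, Mul(-1, -1)), Mul(-1, Mul(3, Mul(5, -2))))), 2) = Pow(Add(-1, Add(Add(5, 1), Mul(-1, Mul(3, -10)))), 2) = Pow(Add(-1, Add(6, Mul(-1, -30))), 2) = Pow(Add(-1, Add(6, 30)), 2) = Pow(Add(-1, 36), 2) = Pow(35, 2) = 1225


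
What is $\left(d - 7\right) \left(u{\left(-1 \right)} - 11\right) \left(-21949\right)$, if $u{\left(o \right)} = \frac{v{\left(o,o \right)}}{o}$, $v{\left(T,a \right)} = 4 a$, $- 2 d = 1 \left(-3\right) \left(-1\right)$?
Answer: $- \frac{2611931}{2} \approx -1.306 \cdot 10^{6}$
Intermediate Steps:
$d = - \frac{3}{2}$ ($d = - \frac{1 \left(-3\right) \left(-1\right)}{2} = - \frac{\left(-3\right) \left(-1\right)}{2} = \left(- \frac{1}{2}\right) 3 = - \frac{3}{2} \approx -1.5$)
$u{\left(o \right)} = 4$ ($u{\left(o \right)} = \frac{4 o}{o} = 4$)
$\left(d - 7\right) \left(u{\left(-1 \right)} - 11\right) \left(-21949\right) = \left(- \frac{3}{2} - 7\right) \left(4 - 11\right) \left(-21949\right) = \left(- \frac{17}{2}\right) \left(-7\right) \left(-21949\right) = \frac{119}{2} \left(-21949\right) = - \frac{2611931}{2}$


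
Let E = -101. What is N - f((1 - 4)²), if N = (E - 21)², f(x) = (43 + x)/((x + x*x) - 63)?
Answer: 401816/27 ≈ 14882.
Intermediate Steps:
f(x) = (43 + x)/(-63 + x + x²) (f(x) = (43 + x)/((x + x²) - 63) = (43 + x)/(-63 + x + x²))
N = 14884 (N = (-101 - 21)² = (-122)² = 14884)
N - f((1 - 4)²) = 14884 - (43 + (1 - 4)²)/(-63 + (1 - 4)² + ((1 - 4)²)²) = 14884 - (43 + (-3)²)/(-63 + (-3)² + ((-3)²)²) = 14884 - (43 + 9)/(-63 + 9 + 9²) = 14884 - 52/(-63 + 9 + 81) = 14884 - 52/27 = 401816/27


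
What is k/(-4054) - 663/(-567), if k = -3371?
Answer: 1533053/766206 ≈ 2.0008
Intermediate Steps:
k/(-4054) - 663/(-567) = -3371/(-4054) - 663/(-567) = -3371*(-1/4054) - 663*(-1/567) = 3371/4054 + 221/189 = 1533053/766206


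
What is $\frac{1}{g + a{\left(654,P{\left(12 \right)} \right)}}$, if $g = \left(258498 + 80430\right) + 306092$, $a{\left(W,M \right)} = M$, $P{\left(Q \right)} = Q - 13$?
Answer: $\frac{1}{645019} \approx 1.5503 \cdot 10^{-6}$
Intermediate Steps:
$P{\left(Q \right)} = -13 + Q$ ($P{\left(Q \right)} = Q - 13 = -13 + Q$)
$g = 645020$ ($g = 338928 + 306092 = 645020$)
$\frac{1}{g + a{\left(654,P{\left(12 \right)} \right)}} = \frac{1}{645020 + \left(-13 + 12\right)} = \frac{1}{645020 - 1} = \frac{1}{645019}$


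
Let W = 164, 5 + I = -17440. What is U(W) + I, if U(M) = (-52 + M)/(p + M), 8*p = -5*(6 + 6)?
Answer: -5460061/313 ≈ -17444.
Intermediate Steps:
I = -17445 (I = -5 - 17440 = -17445)
p = -15/2 (p = (-5*(6 + 6))/8 = (-5*12)/8 = (1/8)*(-60) = -15/2 ≈ -7.5000)
U(M) = (-52 + M)/(-15/2 + M)
U(W) + I = 2*(-52 + 164)/(-15 + 2*164) - 17445 = 2*112/(-15 + 328) - 17445 = 2*112/313 - 17445 = 2*(1/313)*112 - 17445 = 224/313 - 17445 = -5460061/313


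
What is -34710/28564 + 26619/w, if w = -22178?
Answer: -191267937/79186549 ≈ -2.4154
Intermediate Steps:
-34710/28564 + 26619/w = -34710/28564 + 26619/(-22178) = -34710*1/28564 + 26619*(-1/22178) = -17355/14282 - 26619/22178 = -191267937/79186549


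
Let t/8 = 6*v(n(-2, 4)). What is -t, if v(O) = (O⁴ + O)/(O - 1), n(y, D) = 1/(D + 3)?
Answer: 2752/343 ≈ 8.0233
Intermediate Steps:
n(y, D) = 1/(3 + D)
v(O) = (O + O⁴)/(-1 + O)
t = -2752/343 (t = 8*(6*((1/(3 + 4) + (1/(3 + 4))⁴)/(-1 + 1/(3 + 4)))) = 8*(6*((1/7 + (1/7)⁴)/(-1 + 1/7))) = 8*(6*((⅐ + (⅐)⁴)/(-1 + ⅐))) = 8*(6*((⅐ + 1/2401)/(-6/7))) = 8*(6*(-7/6*344/2401)) = 8*(6*(-172/1029)) = 8*(-344/343) = -2752/343 ≈ -8.0233)
-t = -1*(-2752/343) = 2752/343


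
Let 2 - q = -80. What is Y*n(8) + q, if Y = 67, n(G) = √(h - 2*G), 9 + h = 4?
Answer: 82 + 67*I*√21 ≈ 82.0 + 307.03*I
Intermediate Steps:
q = 82 (q = 2 - 1*(-80) = 2 + 80 = 82)
h = -5 (h = -9 + 4 = -5)
n(G) = √(-5 - 2*G)
Y*n(8) + q = 67*√(-5 - 2*8) + 82 = 67*√(-5 - 16) + 82 = 67*√(-21) + 82 = 67*(I*√21) + 82 = 67*I*√21 + 82 = 82 + 67*I*√21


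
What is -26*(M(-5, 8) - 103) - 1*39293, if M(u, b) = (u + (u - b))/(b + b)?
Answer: -146343/4 ≈ -36586.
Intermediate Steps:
M(u, b) = (-b + 2*u)/(2*b) (M(u, b) = (-b + 2*u)/((2*b)) = (-b + 2*u)*(1/(2*b)) = (-b + 2*u)/(2*b))
-26*(M(-5, 8) - 103) - 1*39293 = -26*((-5 - 1/2*8)/8 - 103) - 1*39293 = -26*((-5 - 4)/8 - 103) - 39293 = -26*((1/8)*(-9) - 103) - 39293 = -26*(-9/8 - 103) - 39293 = -26*(-833/8) - 39293 = 10829/4 - 39293 = -146343/4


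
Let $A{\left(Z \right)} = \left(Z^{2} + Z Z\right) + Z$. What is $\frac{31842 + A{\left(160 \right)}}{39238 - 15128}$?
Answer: $\frac{41601}{12055} \approx 3.4509$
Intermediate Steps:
$A{\left(Z \right)} = Z + 2 Z^{2}$ ($A{\left(Z \right)} = \left(Z^{2} + Z^{2}\right) + Z = 2 Z^{2} + Z = Z + 2 Z^{2}$)
$\frac{31842 + A{\left(160 \right)}}{39238 - 15128} = \frac{31842 + 160 \left(1 + 2 \cdot 160\right)}{39238 - 15128} = \frac{31842 + 160 \left(1 + 320\right)}{24110} = \left(31842 + 160 \cdot 321\right) \frac{1}{24110} = \left(31842 + 51360\right) \frac{1}{24110} = 83202 \cdot \frac{1}{24110} = \frac{41601}{12055}$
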